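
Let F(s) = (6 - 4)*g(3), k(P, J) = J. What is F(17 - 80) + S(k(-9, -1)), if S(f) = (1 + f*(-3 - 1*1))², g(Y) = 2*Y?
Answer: 37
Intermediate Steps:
F(s) = 12 (F(s) = (6 - 4)*(2*3) = 2*6 = 12)
S(f) = (1 - 4*f)² (S(f) = (1 + f*(-3 - 1))² = (1 + f*(-4))² = (1 - 4*f)²)
F(17 - 80) + S(k(-9, -1)) = 12 + (-1 + 4*(-1))² = 12 + (-1 - 4)² = 12 + (-5)² = 12 + 25 = 37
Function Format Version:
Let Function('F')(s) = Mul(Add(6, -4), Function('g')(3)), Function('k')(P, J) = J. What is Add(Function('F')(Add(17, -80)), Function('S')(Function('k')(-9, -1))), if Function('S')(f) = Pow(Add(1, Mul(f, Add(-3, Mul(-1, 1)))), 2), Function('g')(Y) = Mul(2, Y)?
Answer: 37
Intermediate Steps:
Function('F')(s) = 12 (Function('F')(s) = Mul(Add(6, -4), Mul(2, 3)) = Mul(2, 6) = 12)
Function('S')(f) = Pow(Add(1, Mul(-4, f)), 2) (Function('S')(f) = Pow(Add(1, Mul(f, Add(-3, -1))), 2) = Pow(Add(1, Mul(f, -4)), 2) = Pow(Add(1, Mul(-4, f)), 2))
Add(Function('F')(Add(17, -80)), Function('S')(Function('k')(-9, -1))) = Add(12, Pow(Add(-1, Mul(4, -1)), 2)) = Add(12, Pow(Add(-1, -4), 2)) = Add(12, Pow(-5, 2)) = Add(12, 25) = 37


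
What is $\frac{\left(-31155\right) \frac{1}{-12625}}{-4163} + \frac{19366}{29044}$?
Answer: $\frac{101693094143}{152649092150} \approx 0.66619$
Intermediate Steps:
$\frac{\left(-31155\right) \frac{1}{-12625}}{-4163} + \frac{19366}{29044} = \left(-31155\right) \left(- \frac{1}{12625}\right) \left(- \frac{1}{4163}\right) + 19366 \cdot \frac{1}{29044} = \frac{6231}{2525} \left(- \frac{1}{4163}\right) + \frac{9683}{14522} = - \frac{6231}{10511575} + \frac{9683}{14522} = \frac{101693094143}{152649092150}$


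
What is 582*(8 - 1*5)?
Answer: 1746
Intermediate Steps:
582*(8 - 1*5) = 582*(8 - 5) = 582*3 = 1746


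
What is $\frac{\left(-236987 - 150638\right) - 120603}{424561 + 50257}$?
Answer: $- \frac{254114}{237409} \approx -1.0704$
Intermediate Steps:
$\frac{\left(-236987 - 150638\right) - 120603}{424561 + 50257} = \frac{-387625 - 120603}{474818} = \left(-508228\right) \frac{1}{474818} = - \frac{254114}{237409}$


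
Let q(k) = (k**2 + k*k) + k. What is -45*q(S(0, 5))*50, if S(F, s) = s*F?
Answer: 0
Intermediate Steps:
S(F, s) = F*s
q(k) = k + 2*k**2 (q(k) = (k**2 + k**2) + k = 2*k**2 + k = k + 2*k**2)
-45*q(S(0, 5))*50 = -45*0*5*(1 + 2*(0*5))*50 = -0*(1 + 2*0)*50 = -0*(1 + 0)*50 = -0*50 = -45*0*50 = 0*50 = 0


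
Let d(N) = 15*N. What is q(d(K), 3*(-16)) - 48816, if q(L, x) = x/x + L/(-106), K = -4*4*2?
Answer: -2586955/53 ≈ -48811.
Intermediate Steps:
K = -32 (K = -16*2 = -32)
q(L, x) = 1 - L/106 (q(L, x) = 1 + L*(-1/106) = 1 - L/106)
q(d(K), 3*(-16)) - 48816 = (1 - 15*(-32)/106) - 48816 = (1 - 1/106*(-480)) - 48816 = (1 + 240/53) - 48816 = 293/53 - 48816 = -2586955/53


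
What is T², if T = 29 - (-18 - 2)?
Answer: 2401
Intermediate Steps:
T = 49 (T = 29 - 1*(-20) = 29 + 20 = 49)
T² = 49² = 2401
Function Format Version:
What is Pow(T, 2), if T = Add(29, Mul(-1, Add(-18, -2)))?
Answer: 2401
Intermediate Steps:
T = 49 (T = Add(29, Mul(-1, -20)) = Add(29, 20) = 49)
Pow(T, 2) = Pow(49, 2) = 2401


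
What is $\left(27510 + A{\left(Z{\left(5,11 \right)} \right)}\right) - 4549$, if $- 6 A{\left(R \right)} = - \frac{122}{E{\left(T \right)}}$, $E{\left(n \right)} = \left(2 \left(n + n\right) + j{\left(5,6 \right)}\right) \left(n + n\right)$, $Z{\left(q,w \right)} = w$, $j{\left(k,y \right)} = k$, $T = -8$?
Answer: $\frac{29757517}{1296} \approx 22961.0$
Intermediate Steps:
$E{\left(n \right)} = 2 n \left(5 + 4 n\right)$ ($E{\left(n \right)} = \left(2 \left(n + n\right) + 5\right) \left(n + n\right) = \left(2 \cdot 2 n + 5\right) 2 n = \left(4 n + 5\right) 2 n = \left(5 + 4 n\right) 2 n = 2 n \left(5 + 4 n\right)$)
$A{\left(R \right)} = \frac{61}{1296}$ ($A{\left(R \right)} = - \frac{\left(-122\right) \frac{1}{2 \left(-8\right) \left(5 + 4 \left(-8\right)\right)}}{6} = - \frac{\left(-122\right) \frac{1}{2 \left(-8\right) \left(5 - 32\right)}}{6} = - \frac{\left(-122\right) \frac{1}{2 \left(-8\right) \left(-27\right)}}{6} = - \frac{\left(-122\right) \frac{1}{432}}{6} = \left(- \frac{1}{6}\right) \left(- \frac{61}{216}\right) = \frac{61}{1296}$)
$\left(27510 + A{\left(Z{\left(5,11 \right)} \right)}\right) - 4549 = \left(27510 + \frac{61}{1296}\right) - 4549 = \frac{35653021}{1296} - 4549 = \frac{29757517}{1296}$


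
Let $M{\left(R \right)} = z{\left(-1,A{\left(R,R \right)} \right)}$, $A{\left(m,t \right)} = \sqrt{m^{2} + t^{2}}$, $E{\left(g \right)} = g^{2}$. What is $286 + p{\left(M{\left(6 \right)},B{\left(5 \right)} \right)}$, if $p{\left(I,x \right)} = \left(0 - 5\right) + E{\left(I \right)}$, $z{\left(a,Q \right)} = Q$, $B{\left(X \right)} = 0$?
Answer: $353$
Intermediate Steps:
$M{\left(R \right)} = \sqrt{2} \sqrt{R^{2}}$ ($M{\left(R \right)} = \sqrt{R^{2} + R^{2}} = \sqrt{2 R^{2}} = \sqrt{2} \sqrt{R^{2}}$)
$p{\left(I,x \right)} = -5 + I^{2}$ ($p{\left(I,x \right)} = \left(0 - 5\right) + I^{2} = -5 + I^{2}$)
$286 + p{\left(M{\left(6 \right)},B{\left(5 \right)} \right)} = 286 - \left(5 - \left(\sqrt{2} \sqrt{6^{2}}\right)^{2}\right) = 286 - \left(5 - \left(\sqrt{2} \sqrt{36}\right)^{2}\right) = 286 - \left(5 - \left(\sqrt{2} \cdot 6\right)^{2}\right) = 286 - \left(5 - \left(6 \sqrt{2}\right)^{2}\right) = 286 + \left(-5 + 72\right) = 286 + 67 = 353$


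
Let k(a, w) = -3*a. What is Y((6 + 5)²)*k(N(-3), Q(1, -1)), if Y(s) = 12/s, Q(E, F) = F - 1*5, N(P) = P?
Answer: 108/121 ≈ 0.89256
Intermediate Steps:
Q(E, F) = -5 + F (Q(E, F) = F - 5 = -5 + F)
Y((6 + 5)²)*k(N(-3), Q(1, -1)) = (12/((6 + 5)²))*(-3*(-3)) = (12/(11²))*9 = (12/121)*9 = 108/121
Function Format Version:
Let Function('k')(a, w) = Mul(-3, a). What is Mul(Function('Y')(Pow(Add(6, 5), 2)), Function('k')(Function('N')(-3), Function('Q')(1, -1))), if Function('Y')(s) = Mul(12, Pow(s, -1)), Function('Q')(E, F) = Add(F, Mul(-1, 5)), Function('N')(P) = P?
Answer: Rational(108, 121) ≈ 0.89256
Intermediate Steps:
Function('Q')(E, F) = Add(-5, F) (Function('Q')(E, F) = Add(F, -5) = Add(-5, F))
Mul(Function('Y')(Pow(Add(6, 5), 2)), Function('k')(Function('N')(-3), Function('Q')(1, -1))) = Mul(Mul(12, Pow(Pow(Add(6, 5), 2), -1)), Mul(-3, -3)) = Mul(Mul(12, Pow(Pow(11, 2), -1)), 9) = Mul(Mul(12, Pow(121, -1)), 9) = Mul(Mul(12, Rational(1, 121)), 9) = Mul(Rational(12, 121), 9) = Rational(108, 121)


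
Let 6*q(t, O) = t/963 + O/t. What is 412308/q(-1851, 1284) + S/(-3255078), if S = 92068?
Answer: -797433773857116722/843190522503 ≈ -9.4573e+5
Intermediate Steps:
q(t, O) = t/5778 + O/(6*t) (q(t, O) = (t/963 + O/t)/6 = t/5778 + O/(6*t))
412308/q(-1851, 1284) + S/(-3255078) = 412308/((1/5778)*(-1851) + (1/6)*1284/(-1851)) + 92068/(-3255078) = 412308/(-617/1926 + (1/6)*1284*(-1/1851)) + 92068*(-1/3255078) = 412308/(-617/1926 - 214/1851) - 46034/1627539 = 412308/(-518077/1188342) - 46034/1627539 = 412308*(-1188342/518077) - 46034/1627539 = -489962913336/518077 - 46034/1627539 = -797433773857116722/843190522503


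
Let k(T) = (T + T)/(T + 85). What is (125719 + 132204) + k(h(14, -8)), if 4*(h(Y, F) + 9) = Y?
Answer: 41009735/159 ≈ 2.5792e+5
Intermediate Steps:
h(Y, F) = -9 + Y/4
k(T) = 2*T/(85 + T) (k(T) = (2*T)/(85 + T) = 2*T/(85 + T))
(125719 + 132204) + k(h(14, -8)) = (125719 + 132204) + 2*(-9 + (1/4)*14)/(85 + (-9 + (1/4)*14)) = 257923 + 2*(-9 + 7/2)/(85 + (-9 + 7/2)) = 257923 + 2*(-11/2)/(85 - 11/2) = 257923 + 2*(-11/2)/(159/2) = 257923 + 2*(-11/2)*(2/159) = 257923 - 22/159 = 41009735/159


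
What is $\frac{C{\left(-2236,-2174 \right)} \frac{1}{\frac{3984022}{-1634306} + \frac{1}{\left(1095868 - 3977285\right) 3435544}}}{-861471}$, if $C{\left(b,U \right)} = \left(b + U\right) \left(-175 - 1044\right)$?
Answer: $\frac{4831753771091433752898640}{1887519792158244186703839} \approx 2.5598$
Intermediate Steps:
$C{\left(b,U \right)} = - 1219 U - 1219 b$ ($C{\left(b,U \right)} = \left(U + b\right) \left(-1219\right) = - 1219 U - 1219 b$)
$\frac{C{\left(-2236,-2174 \right)} \frac{1}{\frac{3984022}{-1634306} + \frac{1}{\left(1095868 - 3977285\right) 3435544}}}{-861471} = \frac{\left(\left(-1219\right) \left(-2174\right) - -2725684\right) \frac{1}{\frac{3984022}{-1634306} + \frac{1}{\left(1095868 - 3977285\right) 3435544}}}{-861471} = \frac{2650106 + 2725684}{3984022 \left(- \frac{1}{1634306}\right) + \frac{1}{-2881417} \cdot \frac{1}{3435544}} \left(- \frac{1}{861471}\right) = \frac{5375790}{- \frac{1992011}{817153} - \frac{1}{9899234885848}} \left(- \frac{1}{861471}\right) = \frac{5375790}{- \frac{19719384784193777481}{8089189484675350744}} \left(- \frac{1}{861471}\right) = 5375790 \left(- \frac{8089189484675350744}{19719384784193777481}\right) \left(- \frac{1}{861471}\right) = \left(- \frac{4831753771091433752898640}{2191042753799308609}\right) \left(- \frac{1}{861471}\right) = \frac{4831753771091433752898640}{1887519792158244186703839}$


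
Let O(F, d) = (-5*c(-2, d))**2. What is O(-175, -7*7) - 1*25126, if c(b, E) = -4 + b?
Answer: -24226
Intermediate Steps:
O(F, d) = 900 (O(F, d) = (-5*(-4 - 2))**2 = (-5*(-6))**2 = 30**2 = 900)
O(-175, -7*7) - 1*25126 = 900 - 1*25126 = 900 - 25126 = -24226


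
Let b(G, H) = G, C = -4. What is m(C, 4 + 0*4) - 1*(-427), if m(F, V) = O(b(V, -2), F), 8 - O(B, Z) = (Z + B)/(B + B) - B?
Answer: 439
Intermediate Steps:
O(B, Z) = 8 + B - (B + Z)/(2*B) (O(B, Z) = 8 - ((Z + B)/(B + B) - B) = 8 - ((B + Z)/((2*B)) - B) = 8 - ((B + Z)*(1/(2*B)) - B) = 8 - ((B + Z)/(2*B) - B) = 8 - (-B + (B + Z)/(2*B)) = 8 + (B - (B + Z)/(2*B)) = 8 + B - (B + Z)/(2*B))
m(F, V) = 15/2 + V - F/(2*V)
m(C, 4 + 0*4) - 1*(-427) = (15/2 + (4 + 0*4) - ½*(-4)/(4 + 0*4)) - 1*(-427) = (15/2 + (4 + 0) - ½*(-4)/(4 + 0)) + 427 = (15/2 + 4 - ½*(-4)/4) + 427 = (15/2 + 4 - ½*(-4)*¼) + 427 = (15/2 + 4 + ½) + 427 = 12 + 427 = 439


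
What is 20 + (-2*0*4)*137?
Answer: 20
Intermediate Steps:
20 + (-2*0*4)*137 = 20 + (0*4)*137 = 20 + 0*137 = 20 + 0 = 20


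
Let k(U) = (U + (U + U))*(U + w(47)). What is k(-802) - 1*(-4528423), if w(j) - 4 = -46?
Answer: 6559087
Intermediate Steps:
w(j) = -42 (w(j) = 4 - 46 = -42)
k(U) = 3*U*(-42 + U) (k(U) = (U + (U + U))*(U - 42) = (U + 2*U)*(-42 + U) = (3*U)*(-42 + U) = 3*U*(-42 + U))
k(-802) - 1*(-4528423) = 3*(-802)*(-42 - 802) - 1*(-4528423) = 3*(-802)*(-844) + 4528423 = 2030664 + 4528423 = 6559087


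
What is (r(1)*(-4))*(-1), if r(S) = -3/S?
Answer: -12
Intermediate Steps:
(r(1)*(-4))*(-1) = (-3/1*(-4))*(-1) = (-3*1*(-4))*(-1) = -3*(-4)*(-1) = 12*(-1) = -12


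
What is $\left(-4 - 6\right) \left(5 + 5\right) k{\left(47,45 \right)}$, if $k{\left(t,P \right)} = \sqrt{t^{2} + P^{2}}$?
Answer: $- 100 \sqrt{4234} \approx -6506.9$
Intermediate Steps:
$k{\left(t,P \right)} = \sqrt{P^{2} + t^{2}}$
$\left(-4 - 6\right) \left(5 + 5\right) k{\left(47,45 \right)} = \left(-4 - 6\right) \left(5 + 5\right) \sqrt{45^{2} + 47^{2}} = \left(-10\right) 10 \sqrt{2025 + 2209} = - 100 \sqrt{4234}$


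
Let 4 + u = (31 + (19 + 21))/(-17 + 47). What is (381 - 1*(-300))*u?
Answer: -11123/10 ≈ -1112.3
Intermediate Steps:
u = -49/30 (u = -4 + (31 + (19 + 21))/(-17 + 47) = -4 + (31 + 40)/30 = -4 + 71*(1/30) = -4 + 71/30 = -49/30 ≈ -1.6333)
(381 - 1*(-300))*u = (381 - 1*(-300))*(-49/30) = (381 + 300)*(-49/30) = 681*(-49/30) = -11123/10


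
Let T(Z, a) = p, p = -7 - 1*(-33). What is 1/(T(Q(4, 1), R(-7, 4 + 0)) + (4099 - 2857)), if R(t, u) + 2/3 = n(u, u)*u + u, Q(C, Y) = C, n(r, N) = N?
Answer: 1/1268 ≈ 0.00078864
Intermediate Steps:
p = 26 (p = -7 + 33 = 26)
R(t, u) = -⅔ + u + u² (R(t, u) = -⅔ + (u*u + u) = -⅔ + (u² + u) = -⅔ + (u + u²) = -⅔ + u + u²)
T(Z, a) = 26
1/(T(Q(4, 1), R(-7, 4 + 0)) + (4099 - 2857)) = 1/(26 + (4099 - 2857)) = 1/(26 + 1242) = 1/1268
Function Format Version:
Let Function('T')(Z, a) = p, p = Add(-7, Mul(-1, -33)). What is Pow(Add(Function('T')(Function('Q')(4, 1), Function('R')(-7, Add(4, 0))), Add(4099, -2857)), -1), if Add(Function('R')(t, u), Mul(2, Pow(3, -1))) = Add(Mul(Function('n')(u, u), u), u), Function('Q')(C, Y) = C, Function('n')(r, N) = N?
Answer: Rational(1, 1268) ≈ 0.00078864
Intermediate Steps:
p = 26 (p = Add(-7, 33) = 26)
Function('R')(t, u) = Add(Rational(-2, 3), u, Pow(u, 2)) (Function('R')(t, u) = Add(Rational(-2, 3), Add(Mul(u, u), u)) = Add(Rational(-2, 3), Add(Pow(u, 2), u)) = Add(Rational(-2, 3), Add(u, Pow(u, 2))) = Add(Rational(-2, 3), u, Pow(u, 2)))
Function('T')(Z, a) = 26
Pow(Add(Function('T')(Function('Q')(4, 1), Function('R')(-7, Add(4, 0))), Add(4099, -2857)), -1) = Pow(Add(26, Add(4099, -2857)), -1) = Pow(Add(26, 1242), -1) = Pow(1268, -1) = Rational(1, 1268)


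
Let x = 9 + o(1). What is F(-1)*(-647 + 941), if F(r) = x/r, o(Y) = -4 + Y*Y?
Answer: -1764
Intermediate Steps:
o(Y) = -4 + Y²
x = 6 (x = 9 + (-4 + 1²) = 9 + (-4 + 1) = 9 - 3 = 6)
F(r) = 6/r
F(-1)*(-647 + 941) = (6/(-1))*(-647 + 941) = (6*(-1))*294 = -6*294 = -1764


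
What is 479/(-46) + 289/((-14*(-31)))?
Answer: -48648/4991 ≈ -9.7471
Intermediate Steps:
479/(-46) + 289/((-14*(-31))) = 479*(-1/46) + 289/434 = -479/46 + 289*(1/434) = -479/46 + 289/434 = -48648/4991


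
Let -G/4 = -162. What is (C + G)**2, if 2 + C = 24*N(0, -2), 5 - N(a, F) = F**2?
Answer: 448900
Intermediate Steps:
G = 648 (G = -4*(-162) = 648)
N(a, F) = 5 - F**2
C = 22 (C = -2 + 24*(5 - 1*(-2)**2) = -2 + 24*(5 - 1*4) = -2 + 24*(5 - 4) = -2 + 24*1 = -2 + 24 = 22)
(C + G)**2 = (22 + 648)**2 = 670**2 = 448900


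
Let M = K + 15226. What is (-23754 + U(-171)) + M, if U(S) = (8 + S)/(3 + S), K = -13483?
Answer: -3697685/168 ≈ -22010.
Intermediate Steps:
U(S) = (8 + S)/(3 + S)
M = 1743 (M = -13483 + 15226 = 1743)
(-23754 + U(-171)) + M = (-23754 + (8 - 171)/(3 - 171)) + 1743 = (-23754 - 163/(-168)) + 1743 = (-23754 - 1/168*(-163)) + 1743 = (-23754 + 163/168) + 1743 = -3990509/168 + 1743 = -3697685/168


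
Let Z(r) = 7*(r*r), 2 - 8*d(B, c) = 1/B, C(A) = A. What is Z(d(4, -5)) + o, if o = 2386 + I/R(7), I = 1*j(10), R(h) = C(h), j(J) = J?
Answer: 17115489/7168 ≈ 2387.8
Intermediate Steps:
d(B, c) = ¼ - 1/(8*B)
R(h) = h
I = 10 (I = 1*10 = 10)
Z(r) = 7*r²
o = 16712/7 (o = 2386 + 10/7 = 16712/7 ≈ 2387.4)
Z(d(4, -5)) + o = 7*((⅛)*(-1 + 2*4)/4)² + 16712/7 = 7*((⅛)*(¼)*(-1 + 8))² + 16712/7 = 7*((⅛)*(¼)*7)² + 16712/7 = 7*(7/32)² + 16712/7 = 7*(49/1024) + 16712/7 = 343/1024 + 16712/7 = 17115489/7168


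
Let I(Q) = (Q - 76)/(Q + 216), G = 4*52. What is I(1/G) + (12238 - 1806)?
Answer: 468683521/44929 ≈ 10432.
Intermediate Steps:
G = 208
I(Q) = (-76 + Q)/(216 + Q)
I(1/G) + (12238 - 1806) = (-76 + 1/208)/(216 + 1/208) + (12238 - 1806) = (-76 + 1/208)/(216 + 1/208) + 10432 = -15807/208/(44929/208) + 10432 = (208/44929)*(-15807/208) + 10432 = -15807/44929 + 10432 = 468683521/44929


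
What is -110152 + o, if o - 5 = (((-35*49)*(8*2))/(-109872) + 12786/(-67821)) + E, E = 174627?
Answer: 1430004429853/22177467 ≈ 64480.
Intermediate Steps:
o = 3872896774837/22177467 (o = 5 + ((((-35*49)*(8*2))/(-109872) + 12786/(-67821)) + 174627) = 5 + ((-1715*16*(-1/109872) + 12786*(-1/67821)) + 174627) = 5 + ((-27440*(-1/109872) - 4262/22607) + 174627) = 5 + ((245/981 - 4262/22607) + 174627) = 5 + (1357693/22177467 + 174627) = 5 + 3872785887502/22177467 = 3872896774837/22177467 ≈ 1.7463e+5)
-110152 + o = -110152 + 3872896774837/22177467 = 1430004429853/22177467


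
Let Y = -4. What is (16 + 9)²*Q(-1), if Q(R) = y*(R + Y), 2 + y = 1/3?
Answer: 15625/3 ≈ 5208.3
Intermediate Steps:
y = -5/3 (y = -2 + 1/3 = -2 + ⅓ = -5/3 ≈ -1.6667)
Q(R) = 20/3 - 5*R/3 (Q(R) = -5*(R - 4)/3 = -5*(-4 + R)/3 = 20/3 - 5*R/3)
(16 + 9)²*Q(-1) = (16 + 9)²*(20/3 - 5/3*(-1)) = 25²*(20/3 + 5/3) = 625*(25/3) = 15625/3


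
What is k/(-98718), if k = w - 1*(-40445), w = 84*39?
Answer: -43721/98718 ≈ -0.44289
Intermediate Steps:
w = 3276
k = 43721 (k = 3276 - 1*(-40445) = 3276 + 40445 = 43721)
k/(-98718) = 43721/(-98718) = 43721*(-1/98718) = -43721/98718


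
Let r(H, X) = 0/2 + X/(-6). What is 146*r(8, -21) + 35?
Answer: 546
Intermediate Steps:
r(H, X) = -X/6 (r(H, X) = 0*(1/2) + X*(-1/6) = 0 - X/6 = -X/6)
146*r(8, -21) + 35 = 146*(-1/6*(-21)) + 35 = 146*(7/2) + 35 = 511 + 35 = 546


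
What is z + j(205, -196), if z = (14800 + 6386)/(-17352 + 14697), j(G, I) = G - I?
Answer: 115941/295 ≈ 393.02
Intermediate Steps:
z = -2354/295 (z = 21186/(-2655) = 21186*(-1/2655) = -2354/295 ≈ -7.9797)
z + j(205, -196) = -2354/295 + (205 - 1*(-196)) = -2354/295 + (205 + 196) = -2354/295 + 401 = 115941/295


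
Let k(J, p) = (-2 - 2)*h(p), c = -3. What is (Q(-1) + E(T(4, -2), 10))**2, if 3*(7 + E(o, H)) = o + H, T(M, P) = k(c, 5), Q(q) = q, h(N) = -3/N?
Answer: 3364/225 ≈ 14.951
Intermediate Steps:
k(J, p) = 12/p (k(J, p) = (-2 - 2)*(-3/p) = -(-12)/p = 12/p)
T(M, P) = 12/5
E(o, H) = -7 + H/3 + o/3 (E(o, H) = -7 + (o + H)/3 = -7 + (H + o)/3 = -7 + (H/3 + o/3) = -7 + H/3 + o/3)
(Q(-1) + E(T(4, -2), 10))**2 = (-1 + (-7 + (1/3)*10 + (1/3)*(12/5)))**2 = (-1 + (-7 + 10/3 + 4/5))**2 = (-1 - 43/15)**2 = (-58/15)**2 = 3364/225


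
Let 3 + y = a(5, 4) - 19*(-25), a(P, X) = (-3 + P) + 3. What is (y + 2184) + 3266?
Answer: 5927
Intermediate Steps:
a(P, X) = P
y = 477 (y = -3 + (5 - 19*(-25)) = -3 + (5 + 475) = -3 + 480 = 477)
(y + 2184) + 3266 = (477 + 2184) + 3266 = 2661 + 3266 = 5927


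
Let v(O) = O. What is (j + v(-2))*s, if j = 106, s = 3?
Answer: 312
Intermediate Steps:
(j + v(-2))*s = (106 - 2)*3 = 104*3 = 312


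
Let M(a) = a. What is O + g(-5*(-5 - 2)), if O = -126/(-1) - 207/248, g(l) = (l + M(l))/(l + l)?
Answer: 31289/248 ≈ 126.17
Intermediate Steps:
g(l) = 1 (g(l) = (l + l)/(l + l) = (2*l)/((2*l)) = (2*l)*(1/(2*l)) = 1)
O = 31041/248 (O = -126*(-1) - 207*1/248 = 126 - 207/248 = 31041/248 ≈ 125.17)
O + g(-5*(-5 - 2)) = 31041/248 + 1 = 31289/248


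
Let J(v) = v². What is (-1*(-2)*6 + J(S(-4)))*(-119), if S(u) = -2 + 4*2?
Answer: -5712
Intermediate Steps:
S(u) = 6 (S(u) = -2 + 8 = 6)
(-1*(-2)*6 + J(S(-4)))*(-119) = (-1*(-2)*6 + 6²)*(-119) = (2*6 + 36)*(-119) = (12 + 36)*(-119) = 48*(-119) = -5712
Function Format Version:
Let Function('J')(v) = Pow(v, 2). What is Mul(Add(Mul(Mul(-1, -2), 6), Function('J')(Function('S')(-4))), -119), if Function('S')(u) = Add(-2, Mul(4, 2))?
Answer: -5712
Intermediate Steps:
Function('S')(u) = 6 (Function('S')(u) = Add(-2, 8) = 6)
Mul(Add(Mul(Mul(-1, -2), 6), Function('J')(Function('S')(-4))), -119) = Mul(Add(Mul(Mul(-1, -2), 6), Pow(6, 2)), -119) = Mul(Add(Mul(2, 6), 36), -119) = Mul(Add(12, 36), -119) = Mul(48, -119) = -5712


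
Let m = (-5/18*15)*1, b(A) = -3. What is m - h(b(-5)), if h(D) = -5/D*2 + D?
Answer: -9/2 ≈ -4.5000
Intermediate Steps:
h(D) = D - 10/D (h(D) = -10/D + D = D - 10/D)
m = -25/6 (m = (-5*1/18*15)*1 = -5/18*15*1 = -25/6*1 = -25/6 ≈ -4.1667)
m - h(b(-5)) = -25/6 - (-3 - 10/(-3)) = -25/6 - (-3 - 10*(-⅓)) = -25/6 - (-3 + 10/3) = -25/6 - 1*⅓ = -25/6 - ⅓ = -9/2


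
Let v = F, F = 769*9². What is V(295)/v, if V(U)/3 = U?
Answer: 295/20763 ≈ 0.014208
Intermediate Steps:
F = 62289 (F = 769*81 = 62289)
V(U) = 3*U
v = 62289
V(295)/v = (3*295)/62289 = 885*(1/62289) = 295/20763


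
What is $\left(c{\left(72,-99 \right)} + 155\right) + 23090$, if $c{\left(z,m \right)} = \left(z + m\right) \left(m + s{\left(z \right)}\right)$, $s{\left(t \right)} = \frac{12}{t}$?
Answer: $\frac{51827}{2} \approx 25914.0$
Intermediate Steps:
$c{\left(z,m \right)} = \left(m + z\right) \left(m + \frac{12}{z}\right)$ ($c{\left(z,m \right)} = \left(z + m\right) \left(m + \frac{12}{z}\right) = \left(m + z\right) \left(m + \frac{12}{z}\right)$)
$\left(c{\left(72,-99 \right)} + 155\right) + 23090 = \left(\left(12 + \left(-99\right)^{2} - 7128 + 12 \left(-99\right) \frac{1}{72}\right) + 155\right) + 23090 = \left(\left(12 + 9801 - 7128 + 12 \left(-99\right) \frac{1}{72}\right) + 155\right) + 23090 = \left(\left(12 + 9801 - 7128 - \frac{33}{2}\right) + 155\right) + 23090 = \left(\frac{5337}{2} + 155\right) + 23090 = \frac{5647}{2} + 23090 = \frac{51827}{2}$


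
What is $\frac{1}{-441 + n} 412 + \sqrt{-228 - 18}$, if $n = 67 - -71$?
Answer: $- \frac{412}{303} + i \sqrt{246} \approx -1.3597 + 15.684 i$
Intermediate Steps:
$n = 138$ ($n = 67 + 71 = 138$)
$\frac{1}{-441 + n} 412 + \sqrt{-228 - 18} = \frac{1}{-441 + 138} \cdot 412 + \sqrt{-228 - 18} = \frac{1}{-303} \cdot 412 + \sqrt{-246} = \left(- \frac{1}{303}\right) 412 + i \sqrt{246} = - \frac{412}{303} + i \sqrt{246}$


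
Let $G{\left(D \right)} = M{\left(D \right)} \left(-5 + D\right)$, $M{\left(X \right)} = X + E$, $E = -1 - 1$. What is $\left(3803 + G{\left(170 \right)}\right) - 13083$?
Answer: $18440$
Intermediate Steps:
$E = -2$ ($E = -1 - 1 = -2$)
$M{\left(X \right)} = -2 + X$ ($M{\left(X \right)} = X - 2 = -2 + X$)
$G{\left(D \right)} = \left(-5 + D\right) \left(-2 + D\right)$ ($G{\left(D \right)} = \left(-2 + D\right) \left(-5 + D\right) = \left(-5 + D\right) \left(-2 + D\right)$)
$\left(3803 + G{\left(170 \right)}\right) - 13083 = \left(3803 + \left(-5 + 170\right) \left(-2 + 170\right)\right) - 13083 = \left(3803 + 165 \cdot 168\right) - 13083 = \left(3803 + 27720\right) - 13083 = 31523 - 13083 = 18440$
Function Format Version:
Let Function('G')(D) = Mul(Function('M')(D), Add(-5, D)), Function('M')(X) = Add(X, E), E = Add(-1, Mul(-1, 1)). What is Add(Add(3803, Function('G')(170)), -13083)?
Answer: 18440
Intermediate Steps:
E = -2 (E = Add(-1, -1) = -2)
Function('M')(X) = Add(-2, X) (Function('M')(X) = Add(X, -2) = Add(-2, X))
Function('G')(D) = Mul(Add(-5, D), Add(-2, D)) (Function('G')(D) = Mul(Add(-2, D), Add(-5, D)) = Mul(Add(-5, D), Add(-2, D)))
Add(Add(3803, Function('G')(170)), -13083) = Add(Add(3803, Mul(Add(-5, 170), Add(-2, 170))), -13083) = Add(Add(3803, Mul(165, 168)), -13083) = Add(Add(3803, 27720), -13083) = Add(31523, -13083) = 18440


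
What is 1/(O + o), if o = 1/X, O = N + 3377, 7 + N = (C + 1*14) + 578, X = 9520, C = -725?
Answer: 9520/30816241 ≈ 0.00030893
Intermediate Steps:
N = -140 (N = -7 + ((-725 + 1*14) + 578) = -7 + ((-725 + 14) + 578) = -7 + (-711 + 578) = -7 - 133 = -140)
O = 3237 (O = -140 + 3377 = 3237)
o = 1/9520 ≈ 0.00010504
1/(O + o) = 1/(3237 + 1/9520) = 1/(30816241/9520) = 9520/30816241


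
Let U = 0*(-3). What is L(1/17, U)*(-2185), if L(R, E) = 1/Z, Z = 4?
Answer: -2185/4 ≈ -546.25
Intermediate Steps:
U = 0
L(R, E) = ¼ (L(R, E) = 1/4 = ¼)
L(1/17, U)*(-2185) = (¼)*(-2185) = -2185/4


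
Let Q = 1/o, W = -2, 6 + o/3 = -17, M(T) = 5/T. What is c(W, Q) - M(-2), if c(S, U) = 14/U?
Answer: -1927/2 ≈ -963.50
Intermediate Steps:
o = -69 (o = -18 + 3*(-17) = -18 - 51 = -69)
Q = -1/69 (Q = 1/(-69) = -1/69 ≈ -0.014493)
c(W, Q) - M(-2) = 14/(-1/69) - 5/(-2) = 14*(-69) - 5*(-1)/2 = -966 - 1*(-5/2) = -966 + 5/2 = -1927/2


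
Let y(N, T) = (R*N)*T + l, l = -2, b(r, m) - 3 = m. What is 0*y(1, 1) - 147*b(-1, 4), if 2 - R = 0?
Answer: -1029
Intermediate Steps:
R = 2 (R = 2 - 1*0 = 2 + 0 = 2)
b(r, m) = 3 + m
y(N, T) = -2 + 2*N*T (y(N, T) = (2*N)*T - 2 = 2*N*T - 2 = -2 + 2*N*T)
0*y(1, 1) - 147*b(-1, 4) = 0*(-2 + 2*1*1) - 147*(3 + 4) = 0*(-2 + 2) - 147*7 = 0*0 - 1029 = 0 - 1029 = -1029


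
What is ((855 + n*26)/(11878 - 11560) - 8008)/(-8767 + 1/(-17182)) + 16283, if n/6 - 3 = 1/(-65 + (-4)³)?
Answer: 3354123672774850/205977745203 ≈ 16284.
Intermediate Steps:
n = 772/43 (n = 18 + 6/(-65 + (-4)³) = 18 + 6/(-65 - 64) = 18 + 6/(-129) = 18 + 6*(-1/129) = 18 - 2/43 = 772/43 ≈ 17.953)
((855 + n*26)/(11878 - 11560) - 8008)/(-8767 + 1/(-17182)) + 16283 = ((855 + (772/43)*26)/(11878 - 11560) - 8008)/(-8767 + 1/(-17182)) + 16283 = ((855 + 20072/43)/318 - 8008)/(-8767 - 1/17182) + 16283 = ((56837/43)*(1/318) - 8008)/(-150634595/17182) + 16283 = (56837/13674 - 8008)*(-17182/150634595) + 16283 = -109444555/13674*(-17182/150634595) + 16283 = 188047634401/205977745203 + 16283 = 3354123672774850/205977745203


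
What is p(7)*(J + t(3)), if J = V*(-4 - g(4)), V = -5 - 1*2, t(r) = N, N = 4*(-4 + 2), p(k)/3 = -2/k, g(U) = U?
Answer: -288/7 ≈ -41.143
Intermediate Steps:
p(k) = -6/k (p(k) = 3*(-2/k) = -6/k)
N = -8 (N = 4*(-2) = -8)
t(r) = -8
V = -7 (V = -5 - 2 = -7)
J = 56 (J = -7*(-4 - 1*4) = -7*(-4 - 4) = -7*(-8) = 56)
p(7)*(J + t(3)) = (-6/7)*(56 - 8) = -6*1/7*48 = -6/7*48 = -288/7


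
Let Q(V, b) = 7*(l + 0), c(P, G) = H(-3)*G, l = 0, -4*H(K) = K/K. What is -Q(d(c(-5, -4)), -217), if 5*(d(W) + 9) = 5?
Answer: 0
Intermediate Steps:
H(K) = -¼ (H(K) = -K/(4*K) = -¼*1 = -¼)
c(P, G) = -G/4
d(W) = -8 (d(W) = -9 + (⅕)*5 = -9 + 1 = -8)
Q(V, b) = 0 (Q(V, b) = 7*(0 + 0) = 7*0 = 0)
-Q(d(c(-5, -4)), -217) = -1*0 = 0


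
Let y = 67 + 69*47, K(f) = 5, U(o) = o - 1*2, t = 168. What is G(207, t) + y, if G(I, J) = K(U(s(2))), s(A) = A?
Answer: 3315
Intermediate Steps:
U(o) = -2 + o (U(o) = o - 2 = -2 + o)
y = 3310 (y = 67 + 3243 = 3310)
G(I, J) = 5
G(207, t) + y = 5 + 3310 = 3315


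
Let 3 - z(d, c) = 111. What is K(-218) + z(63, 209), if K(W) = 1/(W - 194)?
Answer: -44497/412 ≈ -108.00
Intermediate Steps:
K(W) = 1/(-194 + W)
z(d, c) = -108 (z(d, c) = 3 - 1*111 = 3 - 111 = -108)
K(-218) + z(63, 209) = 1/(-194 - 218) - 108 = 1/(-412) - 108 = -1/412 - 108 = -44497/412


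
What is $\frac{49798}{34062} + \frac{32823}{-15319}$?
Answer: $- \frac{25368676}{37271127} \approx -0.68065$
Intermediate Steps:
$\frac{49798}{34062} + \frac{32823}{-15319} = 49798 \cdot \frac{1}{34062} + 32823 \left(- \frac{1}{15319}\right) = \frac{3557}{2433} - \frac{32823}{15319} = - \frac{25368676}{37271127}$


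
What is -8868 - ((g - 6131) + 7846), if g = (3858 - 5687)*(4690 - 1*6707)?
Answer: -3699676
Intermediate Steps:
g = 3689093 (g = -1829*(4690 - 6707) = -1829*(-2017) = 3689093)
-8868 - ((g - 6131) + 7846) = -8868 - ((3689093 - 6131) + 7846) = -8868 - (3682962 + 7846) = -8868 - 1*3690808 = -8868 - 3690808 = -3699676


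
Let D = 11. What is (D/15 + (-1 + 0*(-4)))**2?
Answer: 16/225 ≈ 0.071111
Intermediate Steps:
(D/15 + (-1 + 0*(-4)))**2 = (11/15 + (-1 + 0*(-4)))**2 = (11*(1/15) + (-1 + 0))**2 = (11/15 - 1)**2 = (-4/15)**2 = 16/225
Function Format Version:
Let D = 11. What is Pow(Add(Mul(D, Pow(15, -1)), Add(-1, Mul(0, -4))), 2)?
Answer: Rational(16, 225) ≈ 0.071111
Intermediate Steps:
Pow(Add(Mul(D, Pow(15, -1)), Add(-1, Mul(0, -4))), 2) = Pow(Add(Mul(11, Pow(15, -1)), Add(-1, Mul(0, -4))), 2) = Pow(Add(Mul(11, Rational(1, 15)), Add(-1, 0)), 2) = Pow(Add(Rational(11, 15), -1), 2) = Pow(Rational(-4, 15), 2) = Rational(16, 225)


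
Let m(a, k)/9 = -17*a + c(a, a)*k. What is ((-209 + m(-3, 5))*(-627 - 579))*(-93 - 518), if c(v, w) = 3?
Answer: 283693410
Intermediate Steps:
m(a, k) = -153*a + 27*k (m(a, k) = 9*(-17*a + 3*k) = -153*a + 27*k)
((-209 + m(-3, 5))*(-627 - 579))*(-93 - 518) = ((-209 + (-153*(-3) + 27*5))*(-627 - 579))*(-93 - 518) = ((-209 + (459 + 135))*(-1206))*(-611) = ((-209 + 594)*(-1206))*(-611) = (385*(-1206))*(-611) = -464310*(-611) = 283693410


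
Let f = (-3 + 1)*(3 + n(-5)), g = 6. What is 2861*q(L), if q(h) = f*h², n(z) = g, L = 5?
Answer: -1287450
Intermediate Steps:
n(z) = 6
f = -18 (f = (-3 + 1)*(3 + 6) = -2*9 = -18)
q(h) = -18*h²
2861*q(L) = 2861*(-18*5²) = 2861*(-18*25) = 2861*(-450) = -1287450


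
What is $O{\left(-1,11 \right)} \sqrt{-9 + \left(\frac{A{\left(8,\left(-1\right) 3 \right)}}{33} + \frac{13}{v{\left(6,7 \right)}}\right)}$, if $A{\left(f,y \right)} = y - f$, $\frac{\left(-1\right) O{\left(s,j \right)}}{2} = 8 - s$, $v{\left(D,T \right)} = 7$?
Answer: $- \frac{6 i \sqrt{3297}}{7} \approx - 49.217 i$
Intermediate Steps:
$O{\left(s,j \right)} = -16 + 2 s$ ($O{\left(s,j \right)} = - 2 \left(8 - s\right) = -16 + 2 s$)
$O{\left(-1,11 \right)} \sqrt{-9 + \left(\frac{A{\left(8,\left(-1\right) 3 \right)}}{33} + \frac{13}{v{\left(6,7 \right)}}\right)} = \left(-16 + 2 \left(-1\right)\right) \sqrt{-9 + \left(\frac{\left(-1\right) 3 - 8}{33} + \frac{13}{7}\right)} = \left(-16 - 2\right) \sqrt{-9 + \left(\left(-3 - 8\right) \frac{1}{33} + 13 \cdot \frac{1}{7}\right)} = - 18 \sqrt{-9 + \left(\left(-11\right) \frac{1}{33} + \frac{13}{7}\right)} = - 18 \sqrt{-9 + \left(- \frac{1}{3} + \frac{13}{7}\right)} = - 18 \sqrt{-9 + \frac{32}{21}} = - 18 \sqrt{- \frac{157}{21}} = - 18 \frac{i \sqrt{3297}}{21} = - \frac{6 i \sqrt{3297}}{7}$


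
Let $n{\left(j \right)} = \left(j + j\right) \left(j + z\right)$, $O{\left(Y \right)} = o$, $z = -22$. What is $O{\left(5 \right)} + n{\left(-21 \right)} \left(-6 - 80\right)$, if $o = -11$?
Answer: $-155327$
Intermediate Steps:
$O{\left(Y \right)} = -11$
$n{\left(j \right)} = 2 j \left(-22 + j\right)$ ($n{\left(j \right)} = \left(j + j\right) \left(j - 22\right) = 2 j \left(-22 + j\right)$)
$O{\left(5 \right)} + n{\left(-21 \right)} \left(-6 - 80\right) = -11 + 2 \left(-21\right) \left(-22 - 21\right) \left(-6 - 80\right) = -11 + 2 \left(-21\right) \left(-43\right) \left(-6 - 80\right) = -11 + 1806 \left(-86\right) = -11 - 155316 = -155327$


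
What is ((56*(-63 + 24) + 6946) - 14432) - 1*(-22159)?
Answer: 12489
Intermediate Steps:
((56*(-63 + 24) + 6946) - 14432) - 1*(-22159) = ((56*(-39) + 6946) - 14432) + 22159 = ((-2184 + 6946) - 14432) + 22159 = (4762 - 14432) + 22159 = -9670 + 22159 = 12489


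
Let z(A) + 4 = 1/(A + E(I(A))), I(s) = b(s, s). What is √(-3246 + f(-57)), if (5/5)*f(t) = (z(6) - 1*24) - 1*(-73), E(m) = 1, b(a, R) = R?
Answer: I*√156842/7 ≈ 56.576*I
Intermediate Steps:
I(s) = s
z(A) = -4 + 1/(1 + A) (z(A) = -4 + 1/(A + 1) = -4 + 1/(1 + A))
f(t) = 316/7 (f(t) = ((-3 - 4*6)/(1 + 6) - 1*24) - 1*(-73) = ((-3 - 24)/7 - 24) + 73 = ((⅐)*(-27) - 24) + 73 = (-27/7 - 24) + 73 = -195/7 + 73 = 316/7)
√(-3246 + f(-57)) = √(-3246 + 316/7) = √(-22406/7) = I*√156842/7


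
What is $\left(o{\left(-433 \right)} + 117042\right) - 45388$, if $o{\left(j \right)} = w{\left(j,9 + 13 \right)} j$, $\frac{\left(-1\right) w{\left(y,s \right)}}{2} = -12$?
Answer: $61262$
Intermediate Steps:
$w{\left(y,s \right)} = 24$ ($w{\left(y,s \right)} = \left(-2\right) \left(-12\right) = 24$)
$o{\left(j \right)} = 24 j$
$\left(o{\left(-433 \right)} + 117042\right) - 45388 = \left(24 \left(-433\right) + 117042\right) - 45388 = \left(-10392 + 117042\right) - 45388 = 106650 - 45388 = 61262$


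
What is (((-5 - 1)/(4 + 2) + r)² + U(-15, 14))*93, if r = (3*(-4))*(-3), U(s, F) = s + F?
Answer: 113832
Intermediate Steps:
U(s, F) = F + s
r = 36 (r = -12*(-3) = 36)
(((-5 - 1)/(4 + 2) + r)² + U(-15, 14))*93 = (((-5 - 1)/(4 + 2) + 36)² + (14 - 15))*93 = ((-6/6 + 36)² - 1)*93 = ((-6*⅙ + 36)² - 1)*93 = ((-1 + 36)² - 1)*93 = (35² - 1)*93 = (1225 - 1)*93 = 1224*93 = 113832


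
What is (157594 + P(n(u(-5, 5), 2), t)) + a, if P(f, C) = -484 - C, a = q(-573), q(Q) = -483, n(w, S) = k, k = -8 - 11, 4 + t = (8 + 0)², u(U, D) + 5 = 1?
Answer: 156567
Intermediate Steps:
u(U, D) = -4 (u(U, D) = -5 + 1 = -4)
t = 60 (t = -4 + (8 + 0)² = -4 + 8² = -4 + 64 = 60)
k = -19
n(w, S) = -19
a = -483
(157594 + P(n(u(-5, 5), 2), t)) + a = (157594 + (-484 - 1*60)) - 483 = (157594 + (-484 - 60)) - 483 = (157594 - 544) - 483 = 157050 - 483 = 156567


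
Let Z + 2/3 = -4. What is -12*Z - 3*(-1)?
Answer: 59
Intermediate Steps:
Z = -14/3 (Z = -2/3 - 4 = -14/3 ≈ -4.6667)
-12*Z - 3*(-1) = -12*(-14/3) - 3*(-1) = 56 + 3 = 59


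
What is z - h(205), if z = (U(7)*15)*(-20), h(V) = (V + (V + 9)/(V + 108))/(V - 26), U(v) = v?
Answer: -117721079/56027 ≈ -2101.1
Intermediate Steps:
h(V) = (V + (9 + V)/(108 + V))/(-26 + V)
z = -2100 (z = (7*15)*(-20) = 105*(-20) = -2100)
z - h(205) = -2100 - (9 + 205² + 109*205)/(-2808 + 205² + 82*205) = -2100 - (9 + 42025 + 22345)/(-2808 + 42025 + 16810) = -2100 - 64379/56027 = -117721079/56027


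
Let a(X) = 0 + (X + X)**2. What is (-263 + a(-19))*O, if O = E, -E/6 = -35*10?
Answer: 2480100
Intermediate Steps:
E = 2100 (E = -(-210)*10 = -6*(-350) = 2100)
O = 2100
a(X) = 4*X**2 (a(X) = 0 + (2*X)**2 = 0 + 4*X**2 = 4*X**2)
(-263 + a(-19))*O = (-263 + 4*(-19)**2)*2100 = (-263 + 4*361)*2100 = (-263 + 1444)*2100 = 1181*2100 = 2480100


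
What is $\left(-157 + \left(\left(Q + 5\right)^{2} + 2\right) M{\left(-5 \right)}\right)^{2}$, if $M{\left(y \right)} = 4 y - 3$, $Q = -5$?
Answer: $41209$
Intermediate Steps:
$M{\left(y \right)} = -3 + 4 y$
$\left(-157 + \left(\left(Q + 5\right)^{2} + 2\right) M{\left(-5 \right)}\right)^{2} = \left(-157 + \left(\left(-5 + 5\right)^{2} + 2\right) \left(-3 + 4 \left(-5\right)\right)\right)^{2} = \left(-157 + \left(0^{2} + 2\right) \left(-3 - 20\right)\right)^{2} = \left(-157 + \left(0 + 2\right) \left(-23\right)\right)^{2} = \left(-157 + 2 \left(-23\right)\right)^{2} = \left(-157 - 46\right)^{2} = \left(-203\right)^{2} = 41209$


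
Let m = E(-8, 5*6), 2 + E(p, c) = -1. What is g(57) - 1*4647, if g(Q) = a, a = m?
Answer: -4650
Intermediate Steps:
E(p, c) = -3 (E(p, c) = -2 - 1 = -3)
m = -3
a = -3
g(Q) = -3
g(57) - 1*4647 = -3 - 1*4647 = -3 - 4647 = -4650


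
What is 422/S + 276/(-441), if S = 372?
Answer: 1545/3038 ≈ 0.50856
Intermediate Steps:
422/S + 276/(-441) = 422/372 + 276/(-441) = 422*(1/372) + 276*(-1/441) = 211/186 - 92/147 = 1545/3038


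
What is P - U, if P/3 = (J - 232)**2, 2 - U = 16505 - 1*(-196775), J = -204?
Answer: 783566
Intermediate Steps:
U = -213278 (U = 2 - (16505 - 1*(-196775)) = 2 - (16505 + 196775) = 2 - 1*213280 = 2 - 213280 = -213278)
P = 570288 (P = 3*(-204 - 232)**2 = 3*(-436)**2 = 3*190096 = 570288)
P - U = 570288 - 1*(-213278) = 570288 + 213278 = 783566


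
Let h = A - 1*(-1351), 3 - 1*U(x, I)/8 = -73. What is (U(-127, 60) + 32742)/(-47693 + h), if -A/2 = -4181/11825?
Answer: -197181875/273992894 ≈ -0.71966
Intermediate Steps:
U(x, I) = 608 (U(x, I) = 24 - 8*(-73) = 24 + 584 = 608)
A = 8362/11825 (A = -(-8362)/11825 = -2*(-4181/11825) = 8362/11825 ≈ 0.70715)
h = 15983937/11825 (h = 8362/11825 - 1*(-1351) = 8362/11825 + 1351 = 15983937/11825 ≈ 1351.7)
(U(-127, 60) + 32742)/(-47693 + h) = (608 + 32742)/(-47693 + 15983937/11825) = 33350/(-547985788/11825) = 33350*(-11825/547985788) = -197181875/273992894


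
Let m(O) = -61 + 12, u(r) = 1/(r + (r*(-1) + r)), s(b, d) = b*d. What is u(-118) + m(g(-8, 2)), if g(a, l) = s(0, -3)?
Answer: -5783/118 ≈ -49.008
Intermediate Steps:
g(a, l) = 0 (g(a, l) = 0*(-3) = 0)
u(r) = 1/r (u(r) = 1/(r + (-r + r)) = 1/(r + 0) = 1/r)
m(O) = -49
u(-118) + m(g(-8, 2)) = 1/(-118) - 49 = -1/118 - 49 = -5783/118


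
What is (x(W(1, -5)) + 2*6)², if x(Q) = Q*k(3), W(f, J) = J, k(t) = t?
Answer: 9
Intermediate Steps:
x(Q) = 3*Q (x(Q) = Q*3 = 3*Q)
(x(W(1, -5)) + 2*6)² = (3*(-5) + 2*6)² = (-15 + 12)² = (-3)² = 9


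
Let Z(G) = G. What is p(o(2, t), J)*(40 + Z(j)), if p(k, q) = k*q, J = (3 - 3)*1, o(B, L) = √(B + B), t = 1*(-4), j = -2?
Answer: 0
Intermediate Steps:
t = -4
o(B, L) = √2*√B (o(B, L) = √(2*B) = √2*√B)
J = 0 (J = 0*1 = 0)
p(o(2, t), J)*(40 + Z(j)) = ((√2*√2)*0)*(40 - 2) = (2*0)*38 = 0*38 = 0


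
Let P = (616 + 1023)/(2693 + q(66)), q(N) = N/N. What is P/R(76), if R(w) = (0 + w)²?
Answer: 1639/15560544 ≈ 0.00010533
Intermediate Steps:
q(N) = 1
R(w) = w²
P = 1639/2694 (P = (616 + 1023)/(2693 + 1) = 1639/2694 ≈ 0.60839)
P/R(76) = 1639/(2694*(76²)) = (1639/2694)/5776 = (1639/2694)*(1/5776) = 1639/15560544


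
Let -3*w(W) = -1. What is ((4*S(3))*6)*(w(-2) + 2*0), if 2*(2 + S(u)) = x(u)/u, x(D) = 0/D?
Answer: -16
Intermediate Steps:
x(D) = 0
w(W) = ⅓ (w(W) = -⅓*(-1) = ⅓)
S(u) = -2 (S(u) = -2 + (0/u)/2 = -2 + (½)*0 = -2 + 0 = -2)
((4*S(3))*6)*(w(-2) + 2*0) = ((4*(-2))*6)*(⅓ + 2*0) = (-8*6)*(⅓ + 0) = -48*⅓ = -16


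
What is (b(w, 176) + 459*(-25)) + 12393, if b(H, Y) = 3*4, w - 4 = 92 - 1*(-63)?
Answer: 930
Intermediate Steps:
w = 159 (w = 4 + (92 - 1*(-63)) = 4 + (92 + 63) = 4 + 155 = 159)
b(H, Y) = 12
(b(w, 176) + 459*(-25)) + 12393 = (12 + 459*(-25)) + 12393 = (12 - 11475) + 12393 = -11463 + 12393 = 930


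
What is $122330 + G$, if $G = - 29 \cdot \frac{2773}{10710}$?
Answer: $\frac{1310073883}{10710} \approx 1.2232 \cdot 10^{5}$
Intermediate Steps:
$G = - \frac{80417}{10710}$ ($G = - 29 \cdot 2773 \cdot \frac{1}{10710} = \left(-29\right) \frac{2773}{10710} = - \frac{80417}{10710} \approx -7.5086$)
$122330 + G = 122330 - \frac{80417}{10710} = \frac{1310073883}{10710}$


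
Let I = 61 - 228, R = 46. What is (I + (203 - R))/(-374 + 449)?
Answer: -2/15 ≈ -0.13333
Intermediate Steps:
I = -167
(I + (203 - R))/(-374 + 449) = (-167 + (203 - 1*46))/(-374 + 449) = (-167 + (203 - 46))/75 = (-167 + 157)*(1/75) = -10*1/75 = -2/15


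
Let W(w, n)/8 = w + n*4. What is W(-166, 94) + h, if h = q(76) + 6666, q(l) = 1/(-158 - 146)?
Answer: 2537183/304 ≈ 8346.0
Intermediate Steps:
W(w, n) = 8*w + 32*n (W(w, n) = 8*(w + n*4) = 8*(w + 4*n) = 8*w + 32*n)
q(l) = -1/304 (q(l) = 1/(-304) = -1/304)
h = 2026463/304 (h = -1/304 + 6666 = 2026463/304 ≈ 6666.0)
W(-166, 94) + h = (8*(-166) + 32*94) + 2026463/304 = (-1328 + 3008) + 2026463/304 = 1680 + 2026463/304 = 2537183/304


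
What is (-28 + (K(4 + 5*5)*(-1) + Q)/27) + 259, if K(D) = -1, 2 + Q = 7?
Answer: 2081/9 ≈ 231.22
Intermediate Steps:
Q = 5 (Q = -2 + 7 = 5)
(-28 + (K(4 + 5*5)*(-1) + Q)/27) + 259 = (-28 + (-1*(-1) + 5)/27) + 259 = (-28 + (1 + 5)*(1/27)) + 259 = (-28 + 6*(1/27)) + 259 = (-28 + 2/9) + 259 = -250/9 + 259 = 2081/9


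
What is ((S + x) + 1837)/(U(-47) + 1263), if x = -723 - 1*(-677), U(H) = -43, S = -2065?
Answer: -137/610 ≈ -0.22459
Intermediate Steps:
x = -46 (x = -723 + 677 = -46)
((S + x) + 1837)/(U(-47) + 1263) = ((-2065 - 46) + 1837)/(-43 + 1263) = (-2111 + 1837)/1220 = -274*1/1220 = -137/610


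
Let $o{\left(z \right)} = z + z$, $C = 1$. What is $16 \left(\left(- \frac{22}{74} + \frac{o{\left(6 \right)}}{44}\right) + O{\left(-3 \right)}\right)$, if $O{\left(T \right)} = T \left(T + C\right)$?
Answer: $\frac{38912}{407} \approx 95.607$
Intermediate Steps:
$o{\left(z \right)} = 2 z$
$O{\left(T \right)} = T \left(1 + T\right)$ ($O{\left(T \right)} = T \left(T + 1\right) = T \left(1 + T\right)$)
$16 \left(\left(- \frac{22}{74} + \frac{o{\left(6 \right)}}{44}\right) + O{\left(-3 \right)}\right) = 16 \left(\left(- \frac{22}{74} + \frac{2 \cdot 6}{44}\right) - 3 \left(1 - 3\right)\right) = 16 \left(\left(\left(-22\right) \frac{1}{74} + 12 \cdot \frac{1}{44}\right) - -6\right) = 16 \left(\left(- \frac{11}{37} + \frac{3}{11}\right) + 6\right) = 16 \left(- \frac{10}{407} + 6\right) = 16 \cdot \frac{2432}{407} = \frac{38912}{407}$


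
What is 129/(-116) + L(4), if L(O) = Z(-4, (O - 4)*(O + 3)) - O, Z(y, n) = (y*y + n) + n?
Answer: 1263/116 ≈ 10.888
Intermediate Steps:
Z(y, n) = y² + 2*n (Z(y, n) = (y² + n) + n = (n + y²) + n = y² + 2*n)
L(O) = 16 - O + 2*(-4 + O)*(3 + O) (L(O) = ((-4)² + 2*((O - 4)*(O + 3))) - O = (16 + 2*((-4 + O)*(3 + O))) - O = (16 + 2*(-4 + O)*(3 + O)) - O = 16 - O + 2*(-4 + O)*(3 + O))
129/(-116) + L(4) = 129/(-116) + (-8 - 3*4 + 2*4²) = -1/116*129 + (-8 - 12 + 2*16) = -129/116 + (-8 - 12 + 32) = -129/116 + 12 = 1263/116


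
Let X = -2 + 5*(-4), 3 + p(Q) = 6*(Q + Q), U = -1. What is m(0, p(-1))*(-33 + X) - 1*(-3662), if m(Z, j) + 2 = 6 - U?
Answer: 3387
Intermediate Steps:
p(Q) = -3 + 12*Q (p(Q) = -3 + 6*(Q + Q) = -3 + 6*(2*Q) = -3 + 12*Q)
X = -22 (X = -2 - 20 = -22)
m(Z, j) = 5 (m(Z, j) = -2 + (6 - 1*(-1)) = -2 + (6 + 1) = -2 + 7 = 5)
m(0, p(-1))*(-33 + X) - 1*(-3662) = 5*(-33 - 22) - 1*(-3662) = 5*(-55) + 3662 = -275 + 3662 = 3387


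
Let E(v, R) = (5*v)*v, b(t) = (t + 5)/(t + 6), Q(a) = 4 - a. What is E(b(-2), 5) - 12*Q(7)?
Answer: 621/16 ≈ 38.813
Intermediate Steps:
b(t) = (5 + t)/(6 + t)
E(v, R) = 5*v²
E(b(-2), 5) - 12*Q(7) = 5*((5 - 2)/(6 - 2))² - 12*(4 - 1*7) = 5*(3/4)² - 12*(4 - 7) = 5*((¼)*3)² - 12*(-3) = 5*(¾)² + 36 = 5*(9/16) + 36 = 45/16 + 36 = 621/16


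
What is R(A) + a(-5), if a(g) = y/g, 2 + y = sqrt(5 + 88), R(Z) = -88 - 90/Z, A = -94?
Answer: -20361/235 - sqrt(93)/5 ≈ -88.571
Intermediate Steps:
y = -2 + sqrt(93) (y = -2 + sqrt(5 + 88) = -2 + sqrt(93) ≈ 7.6437)
a(g) = (-2 + sqrt(93))/g
R(A) + a(-5) = (-88 - 90/(-94)) + (-2 + sqrt(93))/(-5) = (-88 - 90*(-1/94)) - (-2 + sqrt(93))/5 = (-88 + 45/47) + (2/5 - sqrt(93)/5) = -4091/47 + (2/5 - sqrt(93)/5) = -20361/235 - sqrt(93)/5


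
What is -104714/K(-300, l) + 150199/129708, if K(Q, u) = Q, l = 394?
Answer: 1135608601/3242700 ≈ 350.20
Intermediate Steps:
-104714/K(-300, l) + 150199/129708 = -104714/(-300) + 150199/129708 = -104714*(-1/300) + 150199*(1/129708) = 52357/150 + 150199/129708 = 1135608601/3242700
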